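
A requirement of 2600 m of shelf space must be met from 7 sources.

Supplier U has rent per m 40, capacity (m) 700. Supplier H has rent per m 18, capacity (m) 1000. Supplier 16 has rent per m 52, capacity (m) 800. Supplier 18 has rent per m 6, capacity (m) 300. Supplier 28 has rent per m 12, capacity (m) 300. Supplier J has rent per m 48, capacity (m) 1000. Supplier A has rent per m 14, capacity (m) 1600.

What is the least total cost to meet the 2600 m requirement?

Fill from the cheapest source first.
Supplier 18 at 6: take all 300 m → 2300 still needed.
Supplier 28 (12): use full 300 → 2000 m to go.
Supplier A at 14: take all 1600 m → 400 still needed.
Supplier H (18): take the remaining 400 → done.
Supplier U, Supplier J, Supplier 16: unused.
Cost = 300×6 + 300×12 + 1600×14 + 400×18 = 35000.

35000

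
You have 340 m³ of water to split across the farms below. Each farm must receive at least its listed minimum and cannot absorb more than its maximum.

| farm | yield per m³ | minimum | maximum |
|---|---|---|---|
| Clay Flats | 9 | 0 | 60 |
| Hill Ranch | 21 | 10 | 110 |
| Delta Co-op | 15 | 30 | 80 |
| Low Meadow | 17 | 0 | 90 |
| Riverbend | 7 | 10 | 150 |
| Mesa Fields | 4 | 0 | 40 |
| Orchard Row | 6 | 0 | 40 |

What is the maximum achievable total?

5560

Meeting every minimum uses 0+10+30+0+10+0+0 = 50 m³, leaving 290.
Rank by yield per m³: Hill Ranch 21 > Low Meadow 17 > Delta Co-op 15 > Clay Flats 9 > Riverbend 7 > Orchard Row 6 > Mesa Fields 4.
Hill Ranch: +100 to 110 (cap) ; 190 left.
Low Meadow takes 90 more to reach its cap of 90 ; 100 left.
Delta Co-op: +50 to 80 (cap) ; 50 left.
Only 50 left; Clay Flats takes them to reach 50.
Total = 9×50 + 21×110 + 15×80 + 17×90 + 7×10 = 5560.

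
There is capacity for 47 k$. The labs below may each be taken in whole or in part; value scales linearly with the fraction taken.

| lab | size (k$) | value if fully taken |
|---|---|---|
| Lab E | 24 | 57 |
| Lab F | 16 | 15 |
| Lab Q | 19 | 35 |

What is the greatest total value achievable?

Best value per unit of size first: Lab E 57/24≈2.38, Lab Q 35/19≈1.84, Lab F 15/16≈0.938.
Take all of Lab E (24 k$, value 57) ; 23 k$ left.
Lab Q: take in full, 19 k$ for value 35 ; 4 left.
Only 4 k$ remain; take 4/16 of Lab F for value 15×4/16 = 3.75.
Total value = 95.75.

95.75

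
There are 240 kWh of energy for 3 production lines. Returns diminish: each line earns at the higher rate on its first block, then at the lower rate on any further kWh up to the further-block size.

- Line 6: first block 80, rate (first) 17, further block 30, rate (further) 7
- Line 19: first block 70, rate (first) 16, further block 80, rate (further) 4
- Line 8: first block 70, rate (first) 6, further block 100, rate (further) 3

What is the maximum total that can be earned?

3050

Order all 6 blocks by rate: Line 6/first 17 > Line 19/first 16 > Line 6/second 7 > Line 8/first 6 > Line 19/second 4 > Line 8/second 3.
Fill Line 6 first block (80 at 17) — 160 left.
Fill Line 19 first block (70 at 16) — 90 left.
Line 6 second at 7: fill all 30 — 60 left.
60 remain; put them into Line 8 first at 6.
Total = 17×80 + 16×70 + 7×30 + 6×60 = 3050.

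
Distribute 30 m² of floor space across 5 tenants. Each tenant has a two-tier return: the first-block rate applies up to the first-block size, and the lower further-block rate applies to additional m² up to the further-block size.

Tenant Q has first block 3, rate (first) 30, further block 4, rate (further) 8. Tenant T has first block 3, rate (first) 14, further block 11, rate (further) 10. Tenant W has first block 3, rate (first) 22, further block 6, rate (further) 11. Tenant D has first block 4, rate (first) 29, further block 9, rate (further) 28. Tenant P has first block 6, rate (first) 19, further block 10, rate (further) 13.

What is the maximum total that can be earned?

Rank every tier by rate: Tenant Q/tier1 30 > Tenant D/tier1 29 > Tenant D/tier2 28 > Tenant W/tier1 22 > Tenant P/tier1 19 > Tenant T/tier1 14 > Tenant P/tier2 13 > Tenant W/tier2 11 > Tenant T/tier2 10 > Tenant Q/tier2 8.
Fill Tenant Q tier1 block (3 at 30) — 27 left.
Tenant D/tier1 (29): +4 — 23 left.
Tenant D tier2 at 28: fill all 9 — 14 left.
Tenant W tier1 at 22: fill all 3 — 11 left.
Fill Tenant P tier1 block (6 at 19) — 5 left.
Fill Tenant T tier1 block (3 at 14) — 2 left.
Tenant P/tier2: +2 of 10 at 13; pool empty.
Total = 30×3 + 29×4 + 28×9 + 22×3 + 19×6 + 14×3 + 13×2 = 706.

706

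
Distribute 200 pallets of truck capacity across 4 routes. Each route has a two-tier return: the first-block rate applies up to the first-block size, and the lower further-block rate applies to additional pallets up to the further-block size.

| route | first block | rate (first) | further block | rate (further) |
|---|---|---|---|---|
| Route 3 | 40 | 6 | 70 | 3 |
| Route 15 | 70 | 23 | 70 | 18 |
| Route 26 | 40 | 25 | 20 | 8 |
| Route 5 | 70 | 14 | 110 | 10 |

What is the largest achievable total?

4150

Order all 8 blocks by rate: Route 26/tier1 25 > Route 15/tier1 23 > Route 15/tier2 18 > Route 5/tier1 14 > Route 5/tier2 10 > Route 26/tier2 8 > Route 3/tier1 6 > Route 3/tier2 3.
Fill Route 26 tier1 block (40 at 25) ; 160 left.
Fill Route 15 tier1 block (70 at 23) ; 90 left.
Route 15 tier2 at 18: fill all 70 ; 20 left.
Route 5 tier1 at 14: only 20 left, fill 20.
Total = 25×40 + 23×70 + 18×70 + 14×20 = 4150.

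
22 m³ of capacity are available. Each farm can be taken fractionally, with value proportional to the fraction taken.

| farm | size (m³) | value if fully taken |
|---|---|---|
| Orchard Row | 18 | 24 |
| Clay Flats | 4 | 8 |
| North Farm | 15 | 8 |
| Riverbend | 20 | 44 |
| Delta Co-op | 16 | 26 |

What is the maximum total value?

Best value per unit of size first: Riverbend 44/20≈2.2, Clay Flats 8/4≈2, Delta Co-op 26/16≈1.62, Orchard Row 24/18≈1.33, North Farm 8/15≈0.533.
All 20 m³ of Riverbend fit (value 44) ; 2 remain.
Fill the last 2 m³ with part of Clay Flats: 2/4 of it earns 4.
Total value = 48.

48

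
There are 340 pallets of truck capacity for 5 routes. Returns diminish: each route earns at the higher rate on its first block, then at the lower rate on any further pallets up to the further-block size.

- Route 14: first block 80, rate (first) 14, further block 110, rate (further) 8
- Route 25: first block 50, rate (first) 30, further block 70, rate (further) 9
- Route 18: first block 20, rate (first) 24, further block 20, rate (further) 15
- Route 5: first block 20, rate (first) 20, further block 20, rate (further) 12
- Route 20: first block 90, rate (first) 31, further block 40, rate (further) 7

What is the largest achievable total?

Rank every tier by rate: Route 20/tier1 31 > Route 25/tier1 30 > Route 18/tier1 24 > Route 5/tier1 20 > Route 18/tier2 15 > Route 14/tier1 14 > Route 5/tier2 12 > Route 25/tier2 9 > Route 14/tier2 8 > Route 20/tier2 7.
Fill Route 20 tier1 block (90 at 31) — 250 left.
Route 25/tier1 (30): +50 — 200 left.
Route 18/tier1 (24): +20 — 180 left.
Fill Route 5 tier1 block (20 at 20) — 160 left.
Route 18 tier2 at 15: fill all 20 — 140 left.
Fill Route 14 tier1 block (80 at 14) — 60 left.
Fill Route 5 tier2 block (20 at 12) — 40 left.
40 remain; put them into Route 25 tier2 at 9.
Total = 31×90 + 30×50 + 24×20 + 20×20 + 15×20 + 14×80 + 12×20 + 9×40 = 7190.

7190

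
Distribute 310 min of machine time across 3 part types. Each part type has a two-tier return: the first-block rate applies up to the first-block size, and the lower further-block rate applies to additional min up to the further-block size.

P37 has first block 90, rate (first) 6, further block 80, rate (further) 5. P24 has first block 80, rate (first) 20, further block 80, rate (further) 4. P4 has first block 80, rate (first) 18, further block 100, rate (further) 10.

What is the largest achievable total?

4340

Rank every tier by rate: P24/first 20 > P4/first 18 > P4/second 10 > P37/first 6 > P37/second 5 > P24/second 4.
P24 first at 20: fill all 80 — 230 left.
Fill P4 first block (80 at 18) — 150 left.
P4/second (10): +100 — 50 left.
50 remain; put them into P37 first at 6.
Total = 20×80 + 18×80 + 10×100 + 6×50 = 4340.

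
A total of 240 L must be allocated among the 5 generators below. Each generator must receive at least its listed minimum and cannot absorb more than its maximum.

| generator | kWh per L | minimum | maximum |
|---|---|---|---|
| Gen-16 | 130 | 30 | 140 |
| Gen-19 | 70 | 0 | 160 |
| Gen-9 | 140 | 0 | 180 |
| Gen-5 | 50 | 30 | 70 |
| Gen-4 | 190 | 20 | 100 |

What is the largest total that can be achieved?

Meeting every minimum uses 30+0+0+30+20 = 80 L, leaving 160.
Rank by kWh per L: Gen-4 190 > Gen-9 140 > Gen-16 130 > Gen-19 70 > Gen-5 50.
Gen-4 takes 80 more to reach its cap of 100 — 80 left.
Gen-9: +80 (room for 180) → 80. Pool exhausted.
Total = 130×30 + 140×80 + 50×30 + 190×100 = 35600.

35600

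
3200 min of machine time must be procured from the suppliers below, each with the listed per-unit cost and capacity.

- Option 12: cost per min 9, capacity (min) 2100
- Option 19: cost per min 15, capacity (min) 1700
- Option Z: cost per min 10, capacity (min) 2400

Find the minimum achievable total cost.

Cheapest first:
Option 12 at 9: take all 2100 min — 1100 still needed.
Take 1100 from Option Z at 10 to finish.
Option 19: unused.
Cost = 2100×9 + 1100×10 = 29900.

29900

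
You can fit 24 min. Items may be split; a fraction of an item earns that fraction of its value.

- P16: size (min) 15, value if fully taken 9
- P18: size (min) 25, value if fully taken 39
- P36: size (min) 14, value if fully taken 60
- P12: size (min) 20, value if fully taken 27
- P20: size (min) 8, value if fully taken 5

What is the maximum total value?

Rank by value-to-size ratio: P36 60/14≈4.29, P18 39/25≈1.56, P12 27/20≈1.35, P20 5/8≈0.625, P16 9/15≈0.6.
Take all of P36 (14 min, value 60) ; 10 min left.
Fill the last 10 min with part of P18: 10/25 of it earns 15.6.
Total value = 75.6.

75.6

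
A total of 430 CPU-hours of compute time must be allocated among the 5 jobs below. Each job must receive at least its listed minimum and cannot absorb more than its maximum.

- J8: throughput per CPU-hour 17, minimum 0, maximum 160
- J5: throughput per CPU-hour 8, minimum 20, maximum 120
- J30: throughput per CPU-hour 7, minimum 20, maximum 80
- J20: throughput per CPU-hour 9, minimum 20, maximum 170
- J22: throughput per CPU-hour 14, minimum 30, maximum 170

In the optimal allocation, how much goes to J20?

Meeting every minimum uses 0+20+20+20+30 = 90 CPU-hours, leaving 340.
Order the jobs by throughput per CPU-hour: J8 17 > J22 14 > J20 9 > J5 8 > J30 7.
Give J8 160 more to hit its cap of 160 ; 180 left.
J22 takes 140 more to reach its cap of 170 ; 40 left.
J20: +40 (room for 150) → 60. Pool exhausted.

60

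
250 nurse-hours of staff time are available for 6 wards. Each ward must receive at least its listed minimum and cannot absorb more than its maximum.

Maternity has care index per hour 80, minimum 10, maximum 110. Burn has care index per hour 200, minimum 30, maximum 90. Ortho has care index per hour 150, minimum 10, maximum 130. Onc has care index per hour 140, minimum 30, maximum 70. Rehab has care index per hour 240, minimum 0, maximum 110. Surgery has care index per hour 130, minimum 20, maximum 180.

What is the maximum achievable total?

Meeting every minimum uses 10+30+10+30+0+20 = 100 nurse-hours, leaving 150.
Highest care index per hour first: Rehab 240 > Burn 200 > Ortho 150 > Onc 140 > Surgery 130 > Maternity 80.
Rehab takes 110 more to reach its cap of 110 → 40 left.
Burn: +40 (room for 60) → 70. Pool exhausted.
Total = 80×10 + 200×70 + 150×10 + 140×30 + 240×110 + 130×20 = 49500.

49500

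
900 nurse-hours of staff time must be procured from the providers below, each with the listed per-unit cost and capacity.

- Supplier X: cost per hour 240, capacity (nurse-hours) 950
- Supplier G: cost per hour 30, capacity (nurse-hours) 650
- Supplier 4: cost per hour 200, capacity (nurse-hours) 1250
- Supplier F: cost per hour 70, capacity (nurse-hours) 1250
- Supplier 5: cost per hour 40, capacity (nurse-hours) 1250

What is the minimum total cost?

29500

Use providers in increasing cost order.
Supplier G at 30: take all 650 nurse-hours → 250 still needed.
Supplier 5 (40): take the remaining 250 → done.
Supplier F, Supplier 4, Supplier X: unused.
Cost = 650×30 + 250×40 = 29500.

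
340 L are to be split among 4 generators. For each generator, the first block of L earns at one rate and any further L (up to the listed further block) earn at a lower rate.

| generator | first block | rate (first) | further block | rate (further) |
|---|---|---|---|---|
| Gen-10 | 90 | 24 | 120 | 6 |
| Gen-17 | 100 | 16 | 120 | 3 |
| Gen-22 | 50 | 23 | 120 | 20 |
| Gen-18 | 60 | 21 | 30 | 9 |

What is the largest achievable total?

Order all 8 blocks by rate: Gen-10/tier1 24 > Gen-22/tier1 23 > Gen-18/tier1 21 > Gen-22/tier2 20 > Gen-17/tier1 16 > Gen-18/tier2 9 > Gen-10/tier2 6 > Gen-17/tier2 3.
Gen-10/tier1 (24): +90 — 250 left.
Gen-22/tier1 (23): +50 — 200 left.
Fill Gen-18 tier1 block (60 at 21) — 140 left.
Gen-22/tier2 (20): +120 — 20 left.
Gen-17/tier1: +20 of 100 at 16; pool empty.
Total = 24×90 + 23×50 + 21×60 + 20×120 + 16×20 = 7290.

7290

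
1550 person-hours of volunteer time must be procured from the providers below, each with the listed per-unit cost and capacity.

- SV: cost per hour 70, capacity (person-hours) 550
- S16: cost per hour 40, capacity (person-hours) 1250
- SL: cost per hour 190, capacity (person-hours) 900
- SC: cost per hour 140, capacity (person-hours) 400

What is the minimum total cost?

Cheapest first:
S16 (40): use full 1250 → 300 person-hours to go.
SV (70): take the remaining 300 → done.
SC, SL: unused.
Cost = 1250×40 + 300×70 = 71000.

71000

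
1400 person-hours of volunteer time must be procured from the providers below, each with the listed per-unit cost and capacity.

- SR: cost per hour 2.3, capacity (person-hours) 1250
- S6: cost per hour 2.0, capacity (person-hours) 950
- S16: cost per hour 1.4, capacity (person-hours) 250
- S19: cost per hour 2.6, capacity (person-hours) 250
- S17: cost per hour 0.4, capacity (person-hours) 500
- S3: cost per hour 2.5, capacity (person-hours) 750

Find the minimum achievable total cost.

1850

Cheapest first:
Take 500 from S17 at 0.4 ; need 900 more.
Take 250 from S16 at 1.4 ; need 650 more.
S6 at 2.0: take 650 of its 950 ; requirement met.
SR, S3, S19: unused.
Cost = 500×0.4 + 250×1.4 + 650×2.0 = 1850.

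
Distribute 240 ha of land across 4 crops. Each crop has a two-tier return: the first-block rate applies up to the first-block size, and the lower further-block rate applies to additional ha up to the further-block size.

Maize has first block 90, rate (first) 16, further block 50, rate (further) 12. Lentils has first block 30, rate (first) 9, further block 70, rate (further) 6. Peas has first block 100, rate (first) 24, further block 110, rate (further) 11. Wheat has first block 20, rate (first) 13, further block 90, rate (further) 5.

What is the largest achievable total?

4460

Rank every tier by rate: Peas/tier1 24 > Maize/tier1 16 > Wheat/tier1 13 > Maize/tier2 12 > Peas/tier2 11 > Lentils/tier1 9 > Lentils/tier2 6 > Wheat/tier2 5.
Peas/tier1 (24): +100 — 140 left.
Fill Maize tier1 block (90 at 16) — 50 left.
Wheat tier1 at 13: fill all 20 — 30 left.
Maize/tier2: +30 of 50 at 12; pool empty.
Total = 24×100 + 16×90 + 13×20 + 12×30 = 4460.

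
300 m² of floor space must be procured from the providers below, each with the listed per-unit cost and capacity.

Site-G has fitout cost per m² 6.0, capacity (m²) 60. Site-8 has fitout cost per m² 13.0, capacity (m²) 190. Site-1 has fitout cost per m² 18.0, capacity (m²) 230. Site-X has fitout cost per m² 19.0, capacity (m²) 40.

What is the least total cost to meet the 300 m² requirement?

Fill from the cheapest provider first.
Site-G at 6.0: take all 60 m² → 240 still needed.
Site-8 (13.0): use full 190 → 50 m² to go.
Take 50 from Site-1 at 18.0 to finish.
Site-X: unused.
Cost = 60×6.0 + 190×13.0 + 50×18.0 = 3730.

3730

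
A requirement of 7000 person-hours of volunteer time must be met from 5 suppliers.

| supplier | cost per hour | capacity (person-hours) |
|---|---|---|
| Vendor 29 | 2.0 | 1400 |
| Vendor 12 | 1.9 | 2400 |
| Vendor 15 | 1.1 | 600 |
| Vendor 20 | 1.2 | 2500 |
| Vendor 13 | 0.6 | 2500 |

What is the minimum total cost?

7820

Use suppliers in increasing cost order.
Vendor 13 (0.6): use full 2500 — 4500 person-hours to go.
Vendor 15 (1.1): use full 600 — 3900 person-hours to go.
Take 2500 from Vendor 20 at 1.2 — need 1400 more.
Vendor 12 at 1.9: take 1400 of its 2400 — requirement met.
Vendor 29: unused.
Cost = 2500×0.6 + 600×1.1 + 2500×1.2 + 1400×1.9 = 7820.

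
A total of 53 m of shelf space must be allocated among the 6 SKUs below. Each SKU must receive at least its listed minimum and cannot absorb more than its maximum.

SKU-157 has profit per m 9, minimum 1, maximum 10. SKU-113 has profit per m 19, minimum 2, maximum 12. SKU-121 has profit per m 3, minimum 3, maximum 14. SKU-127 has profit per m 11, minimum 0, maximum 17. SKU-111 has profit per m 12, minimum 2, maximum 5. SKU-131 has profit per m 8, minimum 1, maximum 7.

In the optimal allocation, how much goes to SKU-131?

6

Meeting every minimum uses 1+2+3+0+2+1 = 9 m, leaving 44.
Rank by profit per m: SKU-113 19 > SKU-111 12 > SKU-127 11 > SKU-157 9 > SKU-131 8 > SKU-121 3.
SKU-113: +10 to 12 (cap) — 34 left.
SKU-111 takes 3 more to reach its cap of 5 — 31 left.
SKU-127 takes 17 more to reach its cap of 17 — 14 left.
SKU-157: +9 to 10 (cap) — 5 left.
SKU-131: +5 (room for 6) → 6. Pool exhausted.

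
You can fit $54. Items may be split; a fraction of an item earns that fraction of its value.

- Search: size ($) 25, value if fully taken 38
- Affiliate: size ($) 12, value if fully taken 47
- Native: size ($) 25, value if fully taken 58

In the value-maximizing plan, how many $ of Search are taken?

Best value per unit of size first: Affiliate 47/12≈3.92, Native 58/25≈2.32, Search 38/25≈1.52.
Take all of Affiliate (12 $, value 47) — 42 $ left.
Take all of Native (25 $, value 58) — 17 $ left.
Fill the last 17 $ with part of Search: 17/25 of it earns 25.84.

17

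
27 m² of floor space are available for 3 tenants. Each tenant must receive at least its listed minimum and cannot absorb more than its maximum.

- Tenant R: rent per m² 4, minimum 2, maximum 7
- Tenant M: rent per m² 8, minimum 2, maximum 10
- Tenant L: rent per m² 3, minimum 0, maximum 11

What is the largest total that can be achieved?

Meeting every minimum uses 2+2+0 = 4 m², leaving 23.
Rank by rent per m²: Tenant M 8 > Tenant R 4 > Tenant L 3.
Tenant M takes 8 more to reach its cap of 10 → 15 left.
Give Tenant R 5 more to hit its cap of 7 → 10 left.
Tenant L: +10 (room for 11) → 10. Pool exhausted.
Total = 4×7 + 8×10 + 3×10 = 138.

138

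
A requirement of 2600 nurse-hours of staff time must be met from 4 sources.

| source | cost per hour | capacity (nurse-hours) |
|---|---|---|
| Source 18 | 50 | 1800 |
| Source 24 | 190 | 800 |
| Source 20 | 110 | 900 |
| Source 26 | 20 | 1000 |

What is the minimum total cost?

Cheapest first:
Source 26 (20): use full 1000 — 1600 nurse-hours to go.
Source 18 (50): take the remaining 1600 — done.
Source 20, Source 24: unused.
Cost = 1000×20 + 1600×50 = 100000.

100000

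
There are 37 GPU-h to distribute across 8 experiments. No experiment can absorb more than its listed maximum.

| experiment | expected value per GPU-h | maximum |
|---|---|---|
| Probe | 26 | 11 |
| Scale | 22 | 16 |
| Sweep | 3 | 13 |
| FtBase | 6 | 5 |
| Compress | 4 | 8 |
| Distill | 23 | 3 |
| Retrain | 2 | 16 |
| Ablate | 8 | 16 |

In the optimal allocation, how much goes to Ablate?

Highest expected value per GPU-h first: Probe 26 > Distill 23 > Scale 22 > Ablate 8 > FtBase 6 > Compress 4 > Sweep 3 > Retrain 2.
Probe takes 11 to reach its cap of 11 ; 26 left.
Distill takes 3 to reach its cap of 3 ; 23 left.
Give Scale 16 to hit its cap of 16 ; 7 left.
Ablate: +7 (room for 16) → 7. Pool exhausted.

7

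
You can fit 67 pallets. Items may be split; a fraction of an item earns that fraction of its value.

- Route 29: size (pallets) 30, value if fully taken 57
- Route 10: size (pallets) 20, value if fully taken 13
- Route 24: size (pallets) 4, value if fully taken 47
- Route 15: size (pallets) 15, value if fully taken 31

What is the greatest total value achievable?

146.7

Best value per unit of size first: Route 24 47/4≈11.8, Route 15 31/15≈2.07, Route 29 57/30≈1.9, Route 10 13/20≈0.65.
Take all of Route 24 (4 pallets, value 47) — 63 pallets left.
Route 15: take in full, 15 pallets for value 31 — 48 left.
All 30 pallets of Route 29 fit (value 57) — 18 remain.
Fill the last 18 pallets with part of Route 10: 18/20 of it earns 11.7.
Total value = 146.7.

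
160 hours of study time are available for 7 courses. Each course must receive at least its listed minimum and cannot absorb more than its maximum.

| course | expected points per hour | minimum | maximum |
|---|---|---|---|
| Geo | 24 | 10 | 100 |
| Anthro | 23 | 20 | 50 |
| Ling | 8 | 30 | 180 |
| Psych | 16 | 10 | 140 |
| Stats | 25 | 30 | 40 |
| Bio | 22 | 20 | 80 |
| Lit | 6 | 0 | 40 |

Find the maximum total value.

Meeting every minimum uses 10+20+30+10+30+20+0 = 120 hours, leaving 40.
Highest expected points per hour first: Stats 25 > Geo 24 > Anthro 23 > Bio 22 > Psych 16 > Ling 8 > Lit 6.
Stats takes 10 more to reach its cap of 40 ; 30 left.
Geo has room for 90 more but only 30 remain, so it gets 40.
Total = 24×40 + 23×20 + 8×30 + 16×10 + 25×40 + 22×20 = 3260.

3260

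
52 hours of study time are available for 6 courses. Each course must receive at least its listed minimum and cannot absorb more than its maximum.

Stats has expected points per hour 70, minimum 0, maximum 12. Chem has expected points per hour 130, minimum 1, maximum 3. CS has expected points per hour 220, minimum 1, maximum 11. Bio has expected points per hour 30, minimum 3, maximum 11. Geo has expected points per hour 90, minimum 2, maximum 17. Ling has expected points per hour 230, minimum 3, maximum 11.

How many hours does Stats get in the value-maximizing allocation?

7

Meeting every minimum uses 0+1+1+3+2+3 = 10 hours, leaving 42.
Highest expected points per hour first: Ling 230 > CS 220 > Chem 130 > Geo 90 > Stats 70 > Bio 30.
Give Ling 8 more to hit its cap of 11 — 34 left.
CS: +10 to 11 (cap) — 24 left.
Chem takes 2 more to reach its cap of 3 — 22 left.
Geo takes 15 more to reach its cap of 17 — 7 left.
Stats has room for 12 more but only 7 remain, so it gets 7.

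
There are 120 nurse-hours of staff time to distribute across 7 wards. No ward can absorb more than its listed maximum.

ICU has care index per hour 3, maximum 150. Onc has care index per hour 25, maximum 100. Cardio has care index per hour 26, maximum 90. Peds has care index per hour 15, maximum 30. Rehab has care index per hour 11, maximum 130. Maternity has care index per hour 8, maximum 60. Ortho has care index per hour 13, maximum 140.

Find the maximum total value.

3090

Rank by care index per hour: Cardio 26 > Onc 25 > Peds 15 > Ortho 13 > Rehab 11 > Maternity 8 > ICU 3.
Cardio takes 90 to reach its cap of 90 → 30 left.
Only 30 left; Onc takes them to reach 30.
Total = 25×30 + 26×90 = 3090.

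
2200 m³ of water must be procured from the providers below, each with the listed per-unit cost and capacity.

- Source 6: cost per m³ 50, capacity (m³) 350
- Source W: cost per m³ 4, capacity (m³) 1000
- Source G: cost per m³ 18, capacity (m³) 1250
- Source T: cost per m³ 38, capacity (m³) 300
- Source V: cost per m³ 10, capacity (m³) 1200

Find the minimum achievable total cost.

16000

Use providers in increasing cost order.
Take 1000 from Source W at 4 → need 1200 more.
Source V at 10: take all 1200 m³ → 0 still needed.
Source G, Source T, Source 6: unused.
Cost = 1000×4 + 1200×10 = 16000.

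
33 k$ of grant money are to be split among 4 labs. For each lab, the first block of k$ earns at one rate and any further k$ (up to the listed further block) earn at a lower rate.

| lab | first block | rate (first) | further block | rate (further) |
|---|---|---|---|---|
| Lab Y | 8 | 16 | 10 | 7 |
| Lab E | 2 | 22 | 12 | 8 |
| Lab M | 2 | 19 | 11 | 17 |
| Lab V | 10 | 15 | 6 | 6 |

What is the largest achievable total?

Treat each block as its own option and order by rate: Lab E/T1 22 > Lab M/T1 19 > Lab M/T2 17 > Lab Y/T1 16 > Lab V/T1 15 > Lab E/T2 8 > Lab Y/T2 7 > Lab V/T2 6.
Lab E T1 at 22: fill all 2 → 31 left.
Lab M/T1 (19): +2 → 29 left.
Lab M/T2 (17): +11 → 18 left.
Lab Y T1 at 16: fill all 8 → 10 left.
Lab V T1 at 15: fill all 10 → 0 left.
Total = 22×2 + 19×2 + 17×11 + 16×8 + 15×10 = 547.

547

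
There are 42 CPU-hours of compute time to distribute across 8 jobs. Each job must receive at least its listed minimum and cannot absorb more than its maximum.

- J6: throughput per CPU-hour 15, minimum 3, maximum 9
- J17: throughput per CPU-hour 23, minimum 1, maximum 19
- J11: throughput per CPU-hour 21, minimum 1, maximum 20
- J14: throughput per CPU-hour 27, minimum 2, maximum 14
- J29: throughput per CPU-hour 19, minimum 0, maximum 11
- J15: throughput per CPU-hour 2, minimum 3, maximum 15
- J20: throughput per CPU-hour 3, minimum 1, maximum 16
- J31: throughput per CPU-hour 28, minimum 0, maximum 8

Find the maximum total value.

Meeting every minimum uses 3+1+1+2+0+3+1+0 = 11 CPU-hours, leaving 31.
Highest throughput per CPU-hour first: J31 28 > J14 27 > J17 23 > J11 21 > J29 19 > J6 15 > J20 3 > J15 2.
J31 takes 8 more to reach its cap of 8 ; 23 left.
J14: +12 to 14 (cap) ; 11 left.
J17 has room for 18 more but only 11 remain, so it gets 12.
Total = 15×3 + 23×12 + 21×1 + 27×14 + 2×3 + 3×1 + 28×8 = 953.

953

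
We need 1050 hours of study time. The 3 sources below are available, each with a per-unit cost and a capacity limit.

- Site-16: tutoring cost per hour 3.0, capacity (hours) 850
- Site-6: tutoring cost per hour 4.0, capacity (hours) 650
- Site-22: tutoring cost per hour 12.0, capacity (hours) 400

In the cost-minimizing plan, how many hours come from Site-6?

Cheapest first:
Site-16 at 3.0: take all 850 hours → 200 still needed.
Site-6 (4.0): take the remaining 200 → done.
Site-22: unused.

200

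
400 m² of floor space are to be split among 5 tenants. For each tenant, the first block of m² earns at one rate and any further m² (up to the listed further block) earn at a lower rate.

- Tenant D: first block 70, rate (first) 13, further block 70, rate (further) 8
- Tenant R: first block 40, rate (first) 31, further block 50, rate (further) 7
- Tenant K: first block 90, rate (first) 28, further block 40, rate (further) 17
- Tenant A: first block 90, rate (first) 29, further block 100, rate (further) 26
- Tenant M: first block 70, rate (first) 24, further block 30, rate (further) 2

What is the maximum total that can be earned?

10820

Treat each block as its own option and order by rate: Tenant R/T1 31 > Tenant A/T1 29 > Tenant K/T1 28 > Tenant A/T2 26 > Tenant M/T1 24 > Tenant K/T2 17 > Tenant D/T1 13 > Tenant D/T2 8 > Tenant R/T2 7 > Tenant M/T2 2.
Fill Tenant R T1 block (40 at 31) — 360 left.
Fill Tenant A T1 block (90 at 29) — 270 left.
Tenant K/T1 (28): +90 — 180 left.
Tenant A T2 at 26: fill all 100 — 80 left.
Fill Tenant M T1 block (70 at 24) — 10 left.
Tenant K T2 at 17: only 10 left, fill 10.
Total = 31×40 + 29×90 + 28×90 + 26×100 + 24×70 + 17×10 = 10820.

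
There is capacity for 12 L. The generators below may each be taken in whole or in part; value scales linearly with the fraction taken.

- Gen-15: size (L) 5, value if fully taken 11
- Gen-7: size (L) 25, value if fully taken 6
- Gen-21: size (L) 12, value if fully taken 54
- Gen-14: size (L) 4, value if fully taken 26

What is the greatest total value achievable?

62

Rank by value-to-size ratio: Gen-14 26/4≈6.5, Gen-21 54/12≈4.5, Gen-15 11/5≈2.2, Gen-7 6/25≈0.24.
All 4 L of Gen-14 fit (value 26) → 8 remain.
Only 8 L remain; take 8/12 of Gen-21 for value 54×8/12 = 36.
Total value = 62.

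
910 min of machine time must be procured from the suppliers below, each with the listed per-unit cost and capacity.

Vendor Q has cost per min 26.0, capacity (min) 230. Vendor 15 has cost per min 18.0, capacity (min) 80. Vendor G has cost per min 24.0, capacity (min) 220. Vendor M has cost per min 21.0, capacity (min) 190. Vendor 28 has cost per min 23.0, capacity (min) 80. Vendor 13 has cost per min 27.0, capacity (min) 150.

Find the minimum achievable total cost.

21500

Fill from the cheapest supplier first.
Vendor 15 at 18.0: take all 80 min — 830 still needed.
Take 190 from Vendor M at 21.0 — need 640 more.
Vendor 28 at 23.0: take all 80 min — 560 still needed.
Take 220 from Vendor G at 24.0 — need 340 more.
Vendor Q (26.0): use full 230 — 110 min to go.
Vendor 13 at 27.0: take 110 of its 150 — requirement met.
Cost = 80×18.0 + 190×21.0 + 80×23.0 + 220×24.0 + 230×26.0 + 110×27.0 = 21500.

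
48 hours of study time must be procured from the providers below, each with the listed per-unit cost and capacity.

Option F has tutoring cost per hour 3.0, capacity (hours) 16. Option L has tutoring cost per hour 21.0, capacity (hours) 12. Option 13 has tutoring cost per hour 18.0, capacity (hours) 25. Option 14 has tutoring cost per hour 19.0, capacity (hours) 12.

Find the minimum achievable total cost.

631

Use providers in increasing cost order.
Take 16 from Option F at 3.0 ; need 32 more.
Option 13 (18.0): use full 25 ; 7 hours to go.
Option 14 (19.0): take the remaining 7 ; done.
Option L: unused.
Cost = 16×3.0 + 25×18.0 + 7×19.0 = 631.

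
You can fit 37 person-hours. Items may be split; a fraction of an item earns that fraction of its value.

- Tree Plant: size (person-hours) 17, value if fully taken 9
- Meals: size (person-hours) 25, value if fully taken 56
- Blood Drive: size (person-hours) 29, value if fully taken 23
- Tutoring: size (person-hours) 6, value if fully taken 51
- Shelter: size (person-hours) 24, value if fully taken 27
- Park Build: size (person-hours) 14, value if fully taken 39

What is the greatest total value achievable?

Sort by value density: Tutoring 51/6≈8.5, Park Build 39/14≈2.79, Meals 56/25≈2.24, Shelter 27/24≈1.12, Blood Drive 23/29≈0.793, Tree Plant 9/17≈0.529.
All 6 person-hours of Tutoring fit (value 51) ; 31 remain.
Park Build: take in full, 14 person-hours for value 39 ; 17 left.
Fill the last 17 person-hours with part of Meals: 17/25 of it earns 38.08.
Total value = 128.08.

128.08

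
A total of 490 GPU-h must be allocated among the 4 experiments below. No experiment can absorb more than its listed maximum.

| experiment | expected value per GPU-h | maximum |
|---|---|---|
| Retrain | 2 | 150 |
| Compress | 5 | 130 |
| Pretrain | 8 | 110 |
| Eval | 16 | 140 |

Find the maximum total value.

3990

Highest expected value per GPU-h first: Eval 16 > Pretrain 8 > Compress 5 > Retrain 2.
Eval takes 140 to reach its cap of 140 — 350 left.
Give Pretrain 110 to hit its cap of 110 — 240 left.
Compress takes 130 to reach its cap of 130 — 110 left.
Only 110 left; Retrain takes them to reach 110.
Total = 2×110 + 5×130 + 8×110 + 16×140 = 3990.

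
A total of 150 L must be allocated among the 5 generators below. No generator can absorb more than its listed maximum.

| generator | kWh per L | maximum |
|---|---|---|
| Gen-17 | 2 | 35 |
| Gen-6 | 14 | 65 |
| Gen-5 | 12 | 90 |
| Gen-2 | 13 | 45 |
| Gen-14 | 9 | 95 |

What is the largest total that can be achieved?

Highest kWh per L first: Gen-6 14 > Gen-2 13 > Gen-5 12 > Gen-14 9 > Gen-17 2.
Gen-6 takes 65 to reach its cap of 65 → 85 left.
Gen-2 takes 45 to reach its cap of 45 → 40 left.
Gen-5: +40 (room for 90) → 40. Pool exhausted.
Total = 14×65 + 12×40 + 13×45 = 1975.

1975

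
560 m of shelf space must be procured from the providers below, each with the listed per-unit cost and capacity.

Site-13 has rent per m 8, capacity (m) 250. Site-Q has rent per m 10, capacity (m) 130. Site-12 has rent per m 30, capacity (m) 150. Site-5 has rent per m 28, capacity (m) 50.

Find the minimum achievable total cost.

8600

Fill from the cheapest provider first.
Site-13 at 8: take all 250 m ; 310 still needed.
Site-Q at 10: take all 130 m ; 180 still needed.
Site-5 (28): use full 50 ; 130 m to go.
Site-12 (30): take the remaining 130 ; done.
Cost = 250×8 + 130×10 + 50×28 + 130×30 = 8600.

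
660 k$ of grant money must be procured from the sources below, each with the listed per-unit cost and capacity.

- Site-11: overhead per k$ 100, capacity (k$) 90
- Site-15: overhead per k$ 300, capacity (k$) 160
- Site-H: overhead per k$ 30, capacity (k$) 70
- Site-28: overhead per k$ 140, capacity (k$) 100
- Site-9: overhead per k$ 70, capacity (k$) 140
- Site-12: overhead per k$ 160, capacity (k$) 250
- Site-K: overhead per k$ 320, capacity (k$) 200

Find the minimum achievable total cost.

77900

Fill from the cheapest source first.
Site-H at 30: take all 70 k$ ; 590 still needed.
Site-9 (70): use full 140 ; 450 k$ to go.
Site-11 at 100: take all 90 k$ ; 360 still needed.
Site-28 (140): use full 100 ; 260 k$ to go.
Take 250 from Site-12 at 160 ; need 10 more.
Site-15 at 300: take 10 of its 160 ; requirement met.
Site-K: unused.
Cost = 70×30 + 140×70 + 90×100 + 100×140 + 250×160 + 10×300 = 77900.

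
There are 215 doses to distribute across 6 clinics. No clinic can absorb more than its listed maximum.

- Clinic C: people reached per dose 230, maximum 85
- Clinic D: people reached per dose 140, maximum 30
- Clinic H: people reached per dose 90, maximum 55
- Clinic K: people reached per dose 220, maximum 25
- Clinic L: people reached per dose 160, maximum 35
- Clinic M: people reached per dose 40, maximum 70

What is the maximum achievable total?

Rank by people reached per dose: Clinic C 230 > Clinic K 220 > Clinic L 160 > Clinic D 140 > Clinic H 90 > Clinic M 40.
Clinic C takes 85 to reach its cap of 85 → 130 left.
Give Clinic K 25 to hit its cap of 25 → 105 left.
Give Clinic L 35 to hit its cap of 35 → 70 left.
Clinic D: +30 to 30 (cap) → 40 left.
Only 40 left; Clinic H takes them to reach 40.
Total = 230×85 + 140×30 + 90×40 + 220×25 + 160×35 = 38450.

38450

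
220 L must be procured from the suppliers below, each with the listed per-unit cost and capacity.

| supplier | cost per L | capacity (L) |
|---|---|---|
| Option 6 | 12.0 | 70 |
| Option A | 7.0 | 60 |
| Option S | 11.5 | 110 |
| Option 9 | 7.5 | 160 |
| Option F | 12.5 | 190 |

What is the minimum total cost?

Fill from the cheapest supplier first.
Take 60 from Option A at 7.0 — need 160 more.
Option 9 (7.5): use full 160 — 0 L to go.
Option S, Option 6, Option F: unused.
Cost = 60×7.0 + 160×7.5 = 1620.

1620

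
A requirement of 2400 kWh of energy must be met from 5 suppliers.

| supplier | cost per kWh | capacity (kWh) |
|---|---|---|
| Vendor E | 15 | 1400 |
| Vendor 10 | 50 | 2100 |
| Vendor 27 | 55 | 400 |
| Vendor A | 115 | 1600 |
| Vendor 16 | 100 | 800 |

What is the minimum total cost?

71000

Use suppliers in increasing cost order.
Take 1400 from Vendor E at 15 ; need 1000 more.
Take 1000 from Vendor 10 at 50 to finish.
Vendor 27, Vendor 16, Vendor A: unused.
Cost = 1400×15 + 1000×50 = 71000.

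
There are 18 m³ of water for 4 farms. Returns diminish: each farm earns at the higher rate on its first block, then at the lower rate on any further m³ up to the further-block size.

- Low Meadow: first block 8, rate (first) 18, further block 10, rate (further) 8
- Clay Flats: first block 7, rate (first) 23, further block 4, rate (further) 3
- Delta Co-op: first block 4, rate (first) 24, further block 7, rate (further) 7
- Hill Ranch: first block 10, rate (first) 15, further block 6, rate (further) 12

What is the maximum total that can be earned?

383

Order all 8 blocks by rate: Delta Co-op/T1 24 > Clay Flats/T1 23 > Low Meadow/T1 18 > Hill Ranch/T1 15 > Hill Ranch/T2 12 > Low Meadow/T2 8 > Delta Co-op/T2 7 > Clay Flats/T2 3.
Delta Co-op T1 at 24: fill all 4 ; 14 left.
Clay Flats T1 at 23: fill all 7 ; 7 left.
Low Meadow/T1: +7 of 8 at 18; pool empty.
Total = 24×4 + 23×7 + 18×7 = 383.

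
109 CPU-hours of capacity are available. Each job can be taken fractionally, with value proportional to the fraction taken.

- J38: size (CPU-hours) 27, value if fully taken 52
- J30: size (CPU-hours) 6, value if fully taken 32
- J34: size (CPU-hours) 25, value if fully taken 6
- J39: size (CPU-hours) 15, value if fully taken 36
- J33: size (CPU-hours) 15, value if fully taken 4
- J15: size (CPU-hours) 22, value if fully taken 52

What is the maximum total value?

Sort by value density: J30 32/6≈5.33, J39 36/15≈2.4, J15 52/22≈2.36, J38 52/27≈1.93, J33 4/15≈0.267, J34 6/25≈0.24.
J30: take in full, 6 CPU-hours for value 32 ; 103 left.
All 15 CPU-hours of J39 fit (value 36) ; 88 remain.
All 22 CPU-hours of J15 fit (value 52) ; 66 remain.
Take all of J38 (27 CPU-hours, value 52) ; 39 CPU-hours left.
Take all of J33 (15 CPU-hours, value 4) ; 24 CPU-hours left.
Fill the last 24 CPU-hours with part of J34: 24/25 of it earns 5.76.
Total value = 181.76.

181.76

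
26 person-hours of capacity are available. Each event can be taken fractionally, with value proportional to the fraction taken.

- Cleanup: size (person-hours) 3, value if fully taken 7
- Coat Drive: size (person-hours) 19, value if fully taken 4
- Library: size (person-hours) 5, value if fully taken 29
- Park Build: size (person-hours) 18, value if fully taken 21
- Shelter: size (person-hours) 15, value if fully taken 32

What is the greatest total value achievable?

Sort by value density: Library 29/5≈5.8, Cleanup 7/3≈2.33, Shelter 32/15≈2.13, Park Build 21/18≈1.17, Coat Drive 4/19≈0.211.
All 5 person-hours of Library fit (value 29) ; 21 remain.
All 3 person-hours of Cleanup fit (value 7) ; 18 remain.
All 15 person-hours of Shelter fit (value 32) ; 3 remain.
3 person-hours left: a 3/18 share of Park Build gives 21×3/18 = 3.5.
Total value = 71.5.

71.5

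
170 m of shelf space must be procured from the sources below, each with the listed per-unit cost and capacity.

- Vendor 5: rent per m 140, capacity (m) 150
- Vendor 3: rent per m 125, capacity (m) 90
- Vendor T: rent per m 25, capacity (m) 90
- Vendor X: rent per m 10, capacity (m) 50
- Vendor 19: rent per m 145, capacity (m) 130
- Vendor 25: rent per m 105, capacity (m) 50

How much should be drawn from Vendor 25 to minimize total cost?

30

Use sources in increasing cost order.
Take 50 from Vendor X at 10 → need 120 more.
Vendor T (25): use full 90 → 30 m to go.
Take 30 from Vendor 25 at 105 to finish.
Vendor 3, Vendor 5, Vendor 19: unused.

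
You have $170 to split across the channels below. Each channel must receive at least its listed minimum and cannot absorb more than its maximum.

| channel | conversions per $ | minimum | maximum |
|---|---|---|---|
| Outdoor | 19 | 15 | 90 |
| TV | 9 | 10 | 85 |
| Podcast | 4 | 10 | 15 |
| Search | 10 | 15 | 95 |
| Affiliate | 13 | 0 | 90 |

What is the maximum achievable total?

2575

Meeting every minimum uses 15+10+10+15+0 = 50 $, leaving 120.
Highest conversions per $ first: Outdoor 19 > Affiliate 13 > Search 10 > TV 9 > Podcast 4.
Give Outdoor 75 more to hit its cap of 90 — 45 left.
Affiliate has room for 90 more but only 45 remain, so it gets 45.
Total = 19×90 + 9×10 + 4×10 + 10×15 + 13×45 = 2575.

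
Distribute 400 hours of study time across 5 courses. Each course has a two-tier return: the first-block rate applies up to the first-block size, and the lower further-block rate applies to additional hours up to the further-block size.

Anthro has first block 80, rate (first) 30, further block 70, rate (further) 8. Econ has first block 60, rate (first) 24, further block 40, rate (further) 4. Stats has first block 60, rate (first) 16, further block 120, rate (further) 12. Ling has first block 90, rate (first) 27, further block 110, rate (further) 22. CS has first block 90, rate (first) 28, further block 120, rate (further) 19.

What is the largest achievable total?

10550

Treat each block as its own option and order by rate: Anthro/tier1 30 > CS/tier1 28 > Ling/tier1 27 > Econ/tier1 24 > Ling/tier2 22 > CS/tier2 19 > Stats/tier1 16 > Stats/tier2 12 > Anthro/tier2 8 > Econ/tier2 4.
Fill Anthro tier1 block (80 at 30) ; 320 left.
CS/tier1 (28): +90 ; 230 left.
Fill Ling tier1 block (90 at 27) ; 140 left.
Econ tier1 at 24: fill all 60 ; 80 left.
80 remain; put them into Ling tier2 at 22.
Total = 30×80 + 28×90 + 27×90 + 24×60 + 22×80 = 10550.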